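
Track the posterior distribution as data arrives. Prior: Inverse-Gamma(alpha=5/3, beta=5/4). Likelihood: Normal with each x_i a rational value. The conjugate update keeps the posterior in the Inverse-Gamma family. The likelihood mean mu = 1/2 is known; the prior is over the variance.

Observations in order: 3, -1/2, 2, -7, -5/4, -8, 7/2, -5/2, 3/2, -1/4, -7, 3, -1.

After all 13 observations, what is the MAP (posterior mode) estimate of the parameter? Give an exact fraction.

obs 1: x=3 → posterior Inverse-Gamma(13/6, 35/8)
obs 2: x=-1/2 → posterior Inverse-Gamma(8/3, 39/8)
obs 3: x=2 → posterior Inverse-Gamma(19/6, 6)
obs 4: x=-7 → posterior Inverse-Gamma(11/3, 273/8)
obs 5: x=-5/4 → posterior Inverse-Gamma(25/6, 1141/32)
obs 6: x=-8 → posterior Inverse-Gamma(14/3, 2297/32)
obs 7: x=7/2 → posterior Inverse-Gamma(31/6, 2441/32)
obs 8: x=-5/2 → posterior Inverse-Gamma(17/3, 2585/32)
obs 9: x=3/2 → posterior Inverse-Gamma(37/6, 2601/32)
obs 10: x=-1/4 → posterior Inverse-Gamma(20/3, 1305/16)
obs 11: x=-7 → posterior Inverse-Gamma(43/6, 1755/16)
obs 12: x=3 → posterior Inverse-Gamma(23/3, 1805/16)
obs 13: x=-1 → posterior Inverse-Gamma(49/6, 1823/16)

5469/440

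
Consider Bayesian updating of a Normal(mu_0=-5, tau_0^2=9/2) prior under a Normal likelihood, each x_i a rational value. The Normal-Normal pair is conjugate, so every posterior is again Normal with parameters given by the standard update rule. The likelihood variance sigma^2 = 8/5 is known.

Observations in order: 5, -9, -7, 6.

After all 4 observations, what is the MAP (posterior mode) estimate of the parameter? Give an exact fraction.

-305/196

obs 1: x=5 → posterior Normal(145/61, 72/61)
obs 2: x=-9 → posterior Normal(-130/53, 36/53)
obs 3: x=-7 → posterior Normal(-575/151, 72/151)
obs 4: x=6 → posterior Normal(-305/196, 18/49)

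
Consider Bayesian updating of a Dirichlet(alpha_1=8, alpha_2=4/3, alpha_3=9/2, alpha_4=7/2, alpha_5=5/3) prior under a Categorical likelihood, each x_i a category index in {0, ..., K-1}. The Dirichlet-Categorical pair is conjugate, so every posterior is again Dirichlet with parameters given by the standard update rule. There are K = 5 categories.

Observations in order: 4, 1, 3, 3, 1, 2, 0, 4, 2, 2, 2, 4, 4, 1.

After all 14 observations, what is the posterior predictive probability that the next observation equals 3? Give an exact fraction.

1/6

obs 1: x=4 → posterior Dirichlet(8, 4/3, 9/2, 7/2, 8/3)
obs 2: x=1 → posterior Dirichlet(8, 7/3, 9/2, 7/2, 8/3)
obs 3: x=3 → posterior Dirichlet(8, 7/3, 9/2, 9/2, 8/3)
obs 4: x=3 → posterior Dirichlet(8, 7/3, 9/2, 11/2, 8/3)
obs 5: x=1 → posterior Dirichlet(8, 10/3, 9/2, 11/2, 8/3)
obs 6: x=2 → posterior Dirichlet(8, 10/3, 11/2, 11/2, 8/3)
obs 7: x=0 → posterior Dirichlet(9, 10/3, 11/2, 11/2, 8/3)
obs 8: x=4 → posterior Dirichlet(9, 10/3, 11/2, 11/2, 11/3)
obs 9: x=2 → posterior Dirichlet(9, 10/3, 13/2, 11/2, 11/3)
obs 10: x=2 → posterior Dirichlet(9, 10/3, 15/2, 11/2, 11/3)
obs 11: x=2 → posterior Dirichlet(9, 10/3, 17/2, 11/2, 11/3)
obs 12: x=4 → posterior Dirichlet(9, 10/3, 17/2, 11/2, 14/3)
obs 13: x=4 → posterior Dirichlet(9, 10/3, 17/2, 11/2, 17/3)
obs 14: x=1 → posterior Dirichlet(9, 13/3, 17/2, 11/2, 17/3)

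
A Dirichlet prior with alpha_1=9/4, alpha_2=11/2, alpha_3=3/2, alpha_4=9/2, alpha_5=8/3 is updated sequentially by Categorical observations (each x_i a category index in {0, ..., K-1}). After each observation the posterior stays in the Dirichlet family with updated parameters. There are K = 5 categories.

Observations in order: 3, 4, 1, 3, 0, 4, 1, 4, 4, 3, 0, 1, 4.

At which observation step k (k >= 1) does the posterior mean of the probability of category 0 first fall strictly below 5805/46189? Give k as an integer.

k = 2

obs 1: x=3 → posterior Dirichlet(9/4, 11/2, 3/2, 11/2, 8/3)
obs 2: x=4 → posterior Dirichlet(9/4, 11/2, 3/2, 11/2, 11/3)
obs 3: x=1 → posterior Dirichlet(9/4, 13/2, 3/2, 11/2, 11/3)
obs 4: x=3 → posterior Dirichlet(9/4, 13/2, 3/2, 13/2, 11/3)
obs 5: x=0 → posterior Dirichlet(13/4, 13/2, 3/2, 13/2, 11/3)
obs 6: x=4 → posterior Dirichlet(13/4, 13/2, 3/2, 13/2, 14/3)
obs 7: x=1 → posterior Dirichlet(13/4, 15/2, 3/2, 13/2, 14/3)
obs 8: x=4 → posterior Dirichlet(13/4, 15/2, 3/2, 13/2, 17/3)
obs 9: x=4 → posterior Dirichlet(13/4, 15/2, 3/2, 13/2, 20/3)
obs 10: x=3 → posterior Dirichlet(13/4, 15/2, 3/2, 15/2, 20/3)
obs 11: x=0 → posterior Dirichlet(17/4, 15/2, 3/2, 15/2, 20/3)
obs 12: x=1 → posterior Dirichlet(17/4, 17/2, 3/2, 15/2, 20/3)
obs 13: x=4 → posterior Dirichlet(17/4, 17/2, 3/2, 15/2, 23/3)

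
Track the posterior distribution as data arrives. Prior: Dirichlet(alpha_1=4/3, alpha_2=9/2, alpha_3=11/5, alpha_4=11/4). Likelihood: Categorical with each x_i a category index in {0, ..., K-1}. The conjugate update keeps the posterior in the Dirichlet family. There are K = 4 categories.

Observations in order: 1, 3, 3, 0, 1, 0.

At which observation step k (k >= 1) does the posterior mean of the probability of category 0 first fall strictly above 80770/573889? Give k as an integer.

k = 4

obs 1: x=1 → posterior Dirichlet(4/3, 11/2, 11/5, 11/4)
obs 2: x=3 → posterior Dirichlet(4/3, 11/2, 11/5, 15/4)
obs 3: x=3 → posterior Dirichlet(4/3, 11/2, 11/5, 19/4)
obs 4: x=0 → posterior Dirichlet(7/3, 11/2, 11/5, 19/4)
obs 5: x=1 → posterior Dirichlet(7/3, 13/2, 11/5, 19/4)
obs 6: x=0 → posterior Dirichlet(10/3, 13/2, 11/5, 19/4)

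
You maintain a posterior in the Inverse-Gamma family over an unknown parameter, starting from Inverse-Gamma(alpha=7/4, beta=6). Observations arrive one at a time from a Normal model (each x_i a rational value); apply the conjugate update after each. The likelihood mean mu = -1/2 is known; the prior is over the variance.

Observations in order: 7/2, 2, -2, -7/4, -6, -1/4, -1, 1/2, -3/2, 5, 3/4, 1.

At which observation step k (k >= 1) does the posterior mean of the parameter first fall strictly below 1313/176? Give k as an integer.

obs 1: x=7/2 → posterior Inverse-Gamma(9/4, 14)
obs 2: x=2 → posterior Inverse-Gamma(11/4, 137/8)
obs 3: x=-2 → posterior Inverse-Gamma(13/4, 73/4)
obs 4: x=-7/4 → posterior Inverse-Gamma(15/4, 609/32)
obs 5: x=-6 → posterior Inverse-Gamma(17/4, 1093/32)
obs 6: x=-1/4 → posterior Inverse-Gamma(19/4, 547/16)
obs 7: x=-1 → posterior Inverse-Gamma(21/4, 549/16)
obs 8: x=1/2 → posterior Inverse-Gamma(23/4, 557/16)
obs 9: x=-3/2 → posterior Inverse-Gamma(25/4, 565/16)
obs 10: x=5 → posterior Inverse-Gamma(27/4, 807/16)
obs 11: x=3/4 → posterior Inverse-Gamma(29/4, 1639/32)
obs 12: x=1 → posterior Inverse-Gamma(31/4, 1675/32)

k = 4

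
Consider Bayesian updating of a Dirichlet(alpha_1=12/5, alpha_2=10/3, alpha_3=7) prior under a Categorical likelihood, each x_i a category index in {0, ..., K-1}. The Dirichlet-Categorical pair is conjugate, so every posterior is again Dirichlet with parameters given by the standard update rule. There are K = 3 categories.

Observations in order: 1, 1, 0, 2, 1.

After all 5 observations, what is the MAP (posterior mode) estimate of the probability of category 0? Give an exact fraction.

obs 1: x=1 → posterior Dirichlet(12/5, 13/3, 7)
obs 2: x=1 → posterior Dirichlet(12/5, 16/3, 7)
obs 3: x=0 → posterior Dirichlet(17/5, 16/3, 7)
obs 4: x=2 → posterior Dirichlet(17/5, 16/3, 8)
obs 5: x=1 → posterior Dirichlet(17/5, 19/3, 8)

36/221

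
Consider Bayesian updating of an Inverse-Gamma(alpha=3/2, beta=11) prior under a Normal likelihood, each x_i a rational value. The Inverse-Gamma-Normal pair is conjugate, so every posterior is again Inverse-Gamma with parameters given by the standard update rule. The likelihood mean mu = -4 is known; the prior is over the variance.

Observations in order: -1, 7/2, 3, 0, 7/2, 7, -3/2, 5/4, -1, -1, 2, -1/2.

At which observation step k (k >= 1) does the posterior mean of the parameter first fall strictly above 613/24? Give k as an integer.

k = 2

obs 1: x=-1 → posterior Inverse-Gamma(2, 31/2)
obs 2: x=7/2 → posterior Inverse-Gamma(5/2, 349/8)
obs 3: x=3 → posterior Inverse-Gamma(3, 545/8)
obs 4: x=0 → posterior Inverse-Gamma(7/2, 609/8)
obs 5: x=7/2 → posterior Inverse-Gamma(4, 417/4)
obs 6: x=7 → posterior Inverse-Gamma(9/2, 659/4)
obs 7: x=-3/2 → posterior Inverse-Gamma(5, 1343/8)
obs 8: x=5/4 → posterior Inverse-Gamma(11/2, 5813/32)
obs 9: x=-1 → posterior Inverse-Gamma(6, 5957/32)
obs 10: x=-1 → posterior Inverse-Gamma(13/2, 6101/32)
obs 11: x=2 → posterior Inverse-Gamma(7, 6677/32)
obs 12: x=-1/2 → posterior Inverse-Gamma(15/2, 6873/32)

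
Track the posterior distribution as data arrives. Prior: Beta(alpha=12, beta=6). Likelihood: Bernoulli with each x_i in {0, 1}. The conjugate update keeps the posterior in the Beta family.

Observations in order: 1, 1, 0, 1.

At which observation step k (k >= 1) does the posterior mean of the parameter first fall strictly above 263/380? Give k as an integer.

obs 1: x=1 → posterior Beta(13, 6)
obs 2: x=1 → posterior Beta(14, 6)
obs 3: x=0 → posterior Beta(14, 7)
obs 4: x=1 → posterior Beta(15, 7)

k = 2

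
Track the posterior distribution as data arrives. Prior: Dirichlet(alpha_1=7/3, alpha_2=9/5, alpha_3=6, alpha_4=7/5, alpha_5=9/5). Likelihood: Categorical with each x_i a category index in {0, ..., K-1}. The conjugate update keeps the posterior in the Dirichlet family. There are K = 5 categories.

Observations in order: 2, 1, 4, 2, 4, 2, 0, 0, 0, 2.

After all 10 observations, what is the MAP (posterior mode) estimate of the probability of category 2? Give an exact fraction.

27/55

obs 1: x=2 → posterior Dirichlet(7/3, 9/5, 7, 7/5, 9/5)
obs 2: x=1 → posterior Dirichlet(7/3, 14/5, 7, 7/5, 9/5)
obs 3: x=4 → posterior Dirichlet(7/3, 14/5, 7, 7/5, 14/5)
obs 4: x=2 → posterior Dirichlet(7/3, 14/5, 8, 7/5, 14/5)
obs 5: x=4 → posterior Dirichlet(7/3, 14/5, 8, 7/5, 19/5)
obs 6: x=2 → posterior Dirichlet(7/3, 14/5, 9, 7/5, 19/5)
obs 7: x=0 → posterior Dirichlet(10/3, 14/5, 9, 7/5, 19/5)
obs 8: x=0 → posterior Dirichlet(13/3, 14/5, 9, 7/5, 19/5)
obs 9: x=0 → posterior Dirichlet(16/3, 14/5, 9, 7/5, 19/5)
obs 10: x=2 → posterior Dirichlet(16/3, 14/5, 10, 7/5, 19/5)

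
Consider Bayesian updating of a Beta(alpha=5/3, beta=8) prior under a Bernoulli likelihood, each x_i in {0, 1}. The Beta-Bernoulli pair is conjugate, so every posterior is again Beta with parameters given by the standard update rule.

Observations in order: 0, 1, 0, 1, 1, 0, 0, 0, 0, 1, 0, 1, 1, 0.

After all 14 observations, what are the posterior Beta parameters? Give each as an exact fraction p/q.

alpha=23/3, beta=16

obs 1: x=0 → posterior Beta(5/3, 9)
obs 2: x=1 → posterior Beta(8/3, 9)
obs 3: x=0 → posterior Beta(8/3, 10)
obs 4: x=1 → posterior Beta(11/3, 10)
obs 5: x=1 → posterior Beta(14/3, 10)
obs 6: x=0 → posterior Beta(14/3, 11)
obs 7: x=0 → posterior Beta(14/3, 12)
obs 8: x=0 → posterior Beta(14/3, 13)
obs 9: x=0 → posterior Beta(14/3, 14)
obs 10: x=1 → posterior Beta(17/3, 14)
obs 11: x=0 → posterior Beta(17/3, 15)
obs 12: x=1 → posterior Beta(20/3, 15)
obs 13: x=1 → posterior Beta(23/3, 15)
obs 14: x=0 → posterior Beta(23/3, 16)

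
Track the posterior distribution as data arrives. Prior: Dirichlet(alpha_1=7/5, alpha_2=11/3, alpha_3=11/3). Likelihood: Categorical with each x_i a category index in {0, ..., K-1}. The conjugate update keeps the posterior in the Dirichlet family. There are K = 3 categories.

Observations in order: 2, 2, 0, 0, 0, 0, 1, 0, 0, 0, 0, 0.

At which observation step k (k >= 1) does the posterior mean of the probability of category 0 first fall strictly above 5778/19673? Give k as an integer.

obs 1: x=2 → posterior Dirichlet(7/5, 11/3, 14/3)
obs 2: x=2 → posterior Dirichlet(7/5, 11/3, 17/3)
obs 3: x=0 → posterior Dirichlet(12/5, 11/3, 17/3)
obs 4: x=0 → posterior Dirichlet(17/5, 11/3, 17/3)
obs 5: x=0 → posterior Dirichlet(22/5, 11/3, 17/3)
obs 6: x=0 → posterior Dirichlet(27/5, 11/3, 17/3)
obs 7: x=1 → posterior Dirichlet(27/5, 14/3, 17/3)
obs 8: x=0 → posterior Dirichlet(32/5, 14/3, 17/3)
obs 9: x=0 → posterior Dirichlet(37/5, 14/3, 17/3)
obs 10: x=0 → posterior Dirichlet(42/5, 14/3, 17/3)
obs 11: x=0 → posterior Dirichlet(47/5, 14/3, 17/3)
obs 12: x=0 → posterior Dirichlet(52/5, 14/3, 17/3)

k = 5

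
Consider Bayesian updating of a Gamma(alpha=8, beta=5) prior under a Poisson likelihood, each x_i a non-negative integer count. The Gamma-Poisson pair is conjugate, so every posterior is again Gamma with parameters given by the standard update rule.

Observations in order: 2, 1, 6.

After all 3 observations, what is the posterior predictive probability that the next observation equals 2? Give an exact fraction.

38280596832649216/150094635296999121

obs 1: x=2 → posterior Gamma(10, 6)
obs 2: x=1 → posterior Gamma(11, 7)
obs 3: x=6 → posterior Gamma(17, 8)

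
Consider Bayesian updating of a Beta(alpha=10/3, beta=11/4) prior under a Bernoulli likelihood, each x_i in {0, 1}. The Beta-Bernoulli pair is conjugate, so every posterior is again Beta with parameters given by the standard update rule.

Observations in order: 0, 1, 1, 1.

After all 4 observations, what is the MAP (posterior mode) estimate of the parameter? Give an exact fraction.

obs 1: x=0 → posterior Beta(10/3, 15/4)
obs 2: x=1 → posterior Beta(13/3, 15/4)
obs 3: x=1 → posterior Beta(16/3, 15/4)
obs 4: x=1 → posterior Beta(19/3, 15/4)

64/97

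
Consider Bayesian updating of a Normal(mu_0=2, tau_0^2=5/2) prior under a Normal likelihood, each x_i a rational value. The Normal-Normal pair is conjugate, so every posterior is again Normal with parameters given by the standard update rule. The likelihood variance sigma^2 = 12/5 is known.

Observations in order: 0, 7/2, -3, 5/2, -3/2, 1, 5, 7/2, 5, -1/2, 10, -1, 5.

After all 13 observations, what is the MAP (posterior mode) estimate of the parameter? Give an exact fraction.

obs 1: x=0 → posterior Normal(48/49, 60/49)
obs 2: x=7/2 → posterior Normal(271/148, 30/37)
obs 3: x=-3 → posterior Normal(11/18, 20/33)
obs 4: x=5/2 → posterior Normal(123/124, 15/31)
obs 5: x=-3/2 → posterior Normal(171/298, 60/149)
obs 6: x=1 → posterior Normal(221/348, 10/29)
obs 7: x=5 → posterior Normal(471/398, 60/199)
obs 8: x=7/2 → posterior Normal(323/224, 15/56)
obs 9: x=5 → posterior Normal(448/249, 20/83)
obs 10: x=-1/2 → posterior Normal(871/548, 30/137)
obs 11: x=10 → posterior Normal(1371/598, 60/299)
obs 12: x=-1 → posterior Normal(1321/648, 5/27)
obs 13: x=5 → posterior Normal(1571/698, 60/349)

1571/698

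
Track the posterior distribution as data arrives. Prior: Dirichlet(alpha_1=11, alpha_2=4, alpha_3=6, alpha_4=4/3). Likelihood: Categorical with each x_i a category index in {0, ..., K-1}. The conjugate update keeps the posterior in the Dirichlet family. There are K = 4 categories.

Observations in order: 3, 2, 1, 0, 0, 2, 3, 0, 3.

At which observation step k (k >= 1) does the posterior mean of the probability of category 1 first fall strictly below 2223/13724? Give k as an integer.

obs 1: x=3 → posterior Dirichlet(11, 4, 6, 7/3)
obs 2: x=2 → posterior Dirichlet(11, 4, 7, 7/3)
obs 3: x=1 → posterior Dirichlet(11, 5, 7, 7/3)
obs 4: x=0 → posterior Dirichlet(12, 5, 7, 7/3)
obs 5: x=0 → posterior Dirichlet(13, 5, 7, 7/3)
obs 6: x=2 → posterior Dirichlet(13, 5, 8, 7/3)
obs 7: x=3 → posterior Dirichlet(13, 5, 8, 10/3)
obs 8: x=0 → posterior Dirichlet(14, 5, 8, 10/3)
obs 9: x=3 → posterior Dirichlet(14, 5, 8, 13/3)

k = 9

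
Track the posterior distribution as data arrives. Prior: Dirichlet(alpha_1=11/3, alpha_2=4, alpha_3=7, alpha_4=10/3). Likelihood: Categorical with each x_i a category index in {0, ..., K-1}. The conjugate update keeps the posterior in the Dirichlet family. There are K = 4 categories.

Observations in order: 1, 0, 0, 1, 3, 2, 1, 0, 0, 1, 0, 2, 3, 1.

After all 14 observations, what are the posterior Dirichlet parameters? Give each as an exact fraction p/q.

obs 1: x=1 → posterior Dirichlet(11/3, 5, 7, 10/3)
obs 2: x=0 → posterior Dirichlet(14/3, 5, 7, 10/3)
obs 3: x=0 → posterior Dirichlet(17/3, 5, 7, 10/3)
obs 4: x=1 → posterior Dirichlet(17/3, 6, 7, 10/3)
obs 5: x=3 → posterior Dirichlet(17/3, 6, 7, 13/3)
obs 6: x=2 → posterior Dirichlet(17/3, 6, 8, 13/3)
obs 7: x=1 → posterior Dirichlet(17/3, 7, 8, 13/3)
obs 8: x=0 → posterior Dirichlet(20/3, 7, 8, 13/3)
obs 9: x=0 → posterior Dirichlet(23/3, 7, 8, 13/3)
obs 10: x=1 → posterior Dirichlet(23/3, 8, 8, 13/3)
obs 11: x=0 → posterior Dirichlet(26/3, 8, 8, 13/3)
obs 12: x=2 → posterior Dirichlet(26/3, 8, 9, 13/3)
obs 13: x=3 → posterior Dirichlet(26/3, 8, 9, 16/3)
obs 14: x=1 → posterior Dirichlet(26/3, 9, 9, 16/3)

alpha_1=26/3, alpha_2=9, alpha_3=9, alpha_4=16/3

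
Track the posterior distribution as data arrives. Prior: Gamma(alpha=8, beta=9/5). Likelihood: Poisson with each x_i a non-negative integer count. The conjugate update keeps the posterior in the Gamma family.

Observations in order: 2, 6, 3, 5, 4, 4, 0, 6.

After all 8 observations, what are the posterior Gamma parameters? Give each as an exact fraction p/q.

obs 1: x=2 → posterior Gamma(10, 14/5)
obs 2: x=6 → posterior Gamma(16, 19/5)
obs 3: x=3 → posterior Gamma(19, 24/5)
obs 4: x=5 → posterior Gamma(24, 29/5)
obs 5: x=4 → posterior Gamma(28, 34/5)
obs 6: x=4 → posterior Gamma(32, 39/5)
obs 7: x=0 → posterior Gamma(32, 44/5)
obs 8: x=6 → posterior Gamma(38, 49/5)

alpha=38, beta=49/5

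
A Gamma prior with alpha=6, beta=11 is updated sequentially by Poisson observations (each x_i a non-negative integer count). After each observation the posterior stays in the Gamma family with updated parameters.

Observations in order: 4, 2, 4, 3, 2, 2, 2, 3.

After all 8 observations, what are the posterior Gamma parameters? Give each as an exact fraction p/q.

obs 1: x=4 → posterior Gamma(10, 12)
obs 2: x=2 → posterior Gamma(12, 13)
obs 3: x=4 → posterior Gamma(16, 14)
obs 4: x=3 → posterior Gamma(19, 15)
obs 5: x=2 → posterior Gamma(21, 16)
obs 6: x=2 → posterior Gamma(23, 17)
obs 7: x=2 → posterior Gamma(25, 18)
obs 8: x=3 → posterior Gamma(28, 19)

alpha=28, beta=19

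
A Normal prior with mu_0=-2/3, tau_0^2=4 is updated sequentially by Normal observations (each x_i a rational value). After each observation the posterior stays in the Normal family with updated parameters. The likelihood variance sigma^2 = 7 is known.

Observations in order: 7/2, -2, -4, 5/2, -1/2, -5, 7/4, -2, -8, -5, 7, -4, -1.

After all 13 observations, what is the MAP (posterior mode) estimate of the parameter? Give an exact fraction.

obs 1: x=7/2 → posterior Normal(28/33, 28/11)
obs 2: x=-2 → posterior Normal(4/45, 28/15)
obs 3: x=-4 → posterior Normal(-44/57, 28/19)
obs 4: x=5/2 → posterior Normal(-14/69, 28/23)
obs 5: x=-1/2 → posterior Normal(-20/81, 28/27)
obs 6: x=-5 → posterior Normal(-80/93, 28/31)
obs 7: x=7/4 → posterior Normal(-59/105, 4/5)
obs 8: x=-2 → posterior Normal(-83/117, 28/39)
obs 9: x=-8 → posterior Normal(-179/129, 28/43)
obs 10: x=-5 → posterior Normal(-239/141, 28/47)
obs 11: x=7 → posterior Normal(-155/153, 28/51)
obs 12: x=-4 → posterior Normal(-203/165, 28/55)
obs 13: x=-1 → posterior Normal(-215/177, 28/59)

-215/177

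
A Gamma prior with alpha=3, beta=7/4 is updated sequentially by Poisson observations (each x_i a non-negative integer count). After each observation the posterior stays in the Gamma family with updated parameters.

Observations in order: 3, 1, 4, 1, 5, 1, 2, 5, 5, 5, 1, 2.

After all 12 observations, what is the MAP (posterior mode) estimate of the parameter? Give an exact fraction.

148/55

obs 1: x=3 → posterior Gamma(6, 11/4)
obs 2: x=1 → posterior Gamma(7, 15/4)
obs 3: x=4 → posterior Gamma(11, 19/4)
obs 4: x=1 → posterior Gamma(12, 23/4)
obs 5: x=5 → posterior Gamma(17, 27/4)
obs 6: x=1 → posterior Gamma(18, 31/4)
obs 7: x=2 → posterior Gamma(20, 35/4)
obs 8: x=5 → posterior Gamma(25, 39/4)
obs 9: x=5 → posterior Gamma(30, 43/4)
obs 10: x=5 → posterior Gamma(35, 47/4)
obs 11: x=1 → posterior Gamma(36, 51/4)
obs 12: x=2 → posterior Gamma(38, 55/4)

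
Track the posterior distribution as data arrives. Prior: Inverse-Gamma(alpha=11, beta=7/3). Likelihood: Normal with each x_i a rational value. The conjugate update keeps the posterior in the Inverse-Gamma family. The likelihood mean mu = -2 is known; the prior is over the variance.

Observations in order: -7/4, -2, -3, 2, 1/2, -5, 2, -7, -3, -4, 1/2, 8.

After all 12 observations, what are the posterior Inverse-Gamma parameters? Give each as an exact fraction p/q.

alpha=17, beta=9083/96

obs 1: x=-7/4 → posterior Inverse-Gamma(23/2, 227/96)
obs 2: x=-2 → posterior Inverse-Gamma(12, 227/96)
obs 3: x=-3 → posterior Inverse-Gamma(25/2, 275/96)
obs 4: x=2 → posterior Inverse-Gamma(13, 1043/96)
obs 5: x=1/2 → posterior Inverse-Gamma(27/2, 1343/96)
obs 6: x=-5 → posterior Inverse-Gamma(14, 1775/96)
obs 7: x=2 → posterior Inverse-Gamma(29/2, 2543/96)
obs 8: x=-7 → posterior Inverse-Gamma(15, 3743/96)
obs 9: x=-3 → posterior Inverse-Gamma(31/2, 3791/96)
obs 10: x=-4 → posterior Inverse-Gamma(16, 3983/96)
obs 11: x=1/2 → posterior Inverse-Gamma(33/2, 4283/96)
obs 12: x=8 → posterior Inverse-Gamma(17, 9083/96)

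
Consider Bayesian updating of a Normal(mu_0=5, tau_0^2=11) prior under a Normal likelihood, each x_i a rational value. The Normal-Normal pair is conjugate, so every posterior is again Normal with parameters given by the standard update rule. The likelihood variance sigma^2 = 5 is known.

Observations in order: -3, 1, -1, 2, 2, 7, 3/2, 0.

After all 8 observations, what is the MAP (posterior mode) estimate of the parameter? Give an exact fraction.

259/186

obs 1: x=-3 → posterior Normal(-1/2, 55/16)
obs 2: x=1 → posterior Normal(1/9, 55/27)
obs 3: x=-1 → posterior Normal(-4/19, 55/38)
obs 4: x=2 → posterior Normal(2/7, 55/49)
obs 5: x=2 → posterior Normal(3/5, 11/12)
obs 6: x=7 → posterior Normal(113/71, 55/71)
obs 7: x=3/2 → posterior Normal(259/164, 55/82)
obs 8: x=0 → posterior Normal(259/186, 55/93)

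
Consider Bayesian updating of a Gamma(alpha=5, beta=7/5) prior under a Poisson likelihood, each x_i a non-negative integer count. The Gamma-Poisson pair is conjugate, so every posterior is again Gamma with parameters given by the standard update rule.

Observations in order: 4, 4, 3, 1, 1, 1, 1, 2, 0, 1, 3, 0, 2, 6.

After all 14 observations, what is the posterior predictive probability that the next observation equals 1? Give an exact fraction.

1175177807769196042184044431428295064534011182553940807519987924765/4813431965730594434978711295130750966762574598850482291125239414784

obs 1: x=4 → posterior Gamma(9, 12/5)
obs 2: x=4 → posterior Gamma(13, 17/5)
obs 3: x=3 → posterior Gamma(16, 22/5)
obs 4: x=1 → posterior Gamma(17, 27/5)
obs 5: x=1 → posterior Gamma(18, 32/5)
obs 6: x=1 → posterior Gamma(19, 37/5)
obs 7: x=1 → posterior Gamma(20, 42/5)
obs 8: x=2 → posterior Gamma(22, 47/5)
obs 9: x=0 → posterior Gamma(22, 52/5)
obs 10: x=1 → posterior Gamma(23, 57/5)
obs 11: x=3 → posterior Gamma(26, 62/5)
obs 12: x=0 → posterior Gamma(26, 67/5)
obs 13: x=2 → posterior Gamma(28, 72/5)
obs 14: x=6 → posterior Gamma(34, 77/5)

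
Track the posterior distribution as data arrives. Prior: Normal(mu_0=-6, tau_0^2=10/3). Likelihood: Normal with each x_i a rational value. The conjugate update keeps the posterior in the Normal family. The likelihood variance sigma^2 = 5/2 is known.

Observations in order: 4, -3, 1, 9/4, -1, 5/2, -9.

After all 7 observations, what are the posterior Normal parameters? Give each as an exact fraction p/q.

mu_0=-1, tau_0^2=10/31

obs 1: x=4 → posterior Normal(-2/7, 10/7)
obs 2: x=-3 → posterior Normal(-14/11, 10/11)
obs 3: x=1 → posterior Normal(-2/3, 2/3)
obs 4: x=9/4 → posterior Normal(-1/19, 10/19)
obs 5: x=-1 → posterior Normal(-5/23, 10/23)
obs 6: x=5/2 → posterior Normal(5/27, 10/27)
obs 7: x=-9 → posterior Normal(-1, 10/31)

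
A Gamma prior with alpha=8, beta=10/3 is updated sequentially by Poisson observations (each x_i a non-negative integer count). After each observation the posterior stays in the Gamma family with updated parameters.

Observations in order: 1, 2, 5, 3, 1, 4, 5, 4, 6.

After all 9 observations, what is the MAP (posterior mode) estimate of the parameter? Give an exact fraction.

114/37

obs 1: x=1 → posterior Gamma(9, 13/3)
obs 2: x=2 → posterior Gamma(11, 16/3)
obs 3: x=5 → posterior Gamma(16, 19/3)
obs 4: x=3 → posterior Gamma(19, 22/3)
obs 5: x=1 → posterior Gamma(20, 25/3)
obs 6: x=4 → posterior Gamma(24, 28/3)
obs 7: x=5 → posterior Gamma(29, 31/3)
obs 8: x=4 → posterior Gamma(33, 34/3)
obs 9: x=6 → posterior Gamma(39, 37/3)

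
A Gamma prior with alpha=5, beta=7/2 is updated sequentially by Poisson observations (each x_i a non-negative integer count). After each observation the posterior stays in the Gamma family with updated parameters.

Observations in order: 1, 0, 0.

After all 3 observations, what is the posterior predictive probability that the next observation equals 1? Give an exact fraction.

obs 1: x=1 → posterior Gamma(6, 9/2)
obs 2: x=0 → posterior Gamma(6, 11/2)
obs 3: x=0 → posterior Gamma(6, 13/2)

19307236/56953125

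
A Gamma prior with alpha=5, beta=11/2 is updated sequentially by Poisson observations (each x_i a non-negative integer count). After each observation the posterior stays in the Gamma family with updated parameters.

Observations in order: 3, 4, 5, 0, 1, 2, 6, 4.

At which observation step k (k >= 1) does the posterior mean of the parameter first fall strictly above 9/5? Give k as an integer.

obs 1: x=3 → posterior Gamma(8, 13/2)
obs 2: x=4 → posterior Gamma(12, 15/2)
obs 3: x=5 → posterior Gamma(17, 17/2)
obs 4: x=0 → posterior Gamma(17, 19/2)
obs 5: x=1 → posterior Gamma(18, 21/2)
obs 6: x=2 → posterior Gamma(20, 23/2)
obs 7: x=6 → posterior Gamma(26, 25/2)
obs 8: x=4 → posterior Gamma(30, 27/2)

k = 3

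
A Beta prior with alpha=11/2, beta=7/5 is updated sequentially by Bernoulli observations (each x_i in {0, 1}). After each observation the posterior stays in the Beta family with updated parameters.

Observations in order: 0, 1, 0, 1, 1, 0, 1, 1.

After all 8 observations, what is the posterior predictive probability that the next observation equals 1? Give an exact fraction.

obs 1: x=0 → posterior Beta(11/2, 12/5)
obs 2: x=1 → posterior Beta(13/2, 12/5)
obs 3: x=0 → posterior Beta(13/2, 17/5)
obs 4: x=1 → posterior Beta(15/2, 17/5)
obs 5: x=1 → posterior Beta(17/2, 17/5)
obs 6: x=0 → posterior Beta(17/2, 22/5)
obs 7: x=1 → posterior Beta(19/2, 22/5)
obs 8: x=1 → posterior Beta(21/2, 22/5)

105/149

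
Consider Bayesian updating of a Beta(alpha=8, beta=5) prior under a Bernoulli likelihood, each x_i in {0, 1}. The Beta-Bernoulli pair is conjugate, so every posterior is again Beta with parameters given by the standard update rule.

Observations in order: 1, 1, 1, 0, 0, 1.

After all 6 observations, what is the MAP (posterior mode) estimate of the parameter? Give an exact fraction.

11/17

obs 1: x=1 → posterior Beta(9, 5)
obs 2: x=1 → posterior Beta(10, 5)
obs 3: x=1 → posterior Beta(11, 5)
obs 4: x=0 → posterior Beta(11, 6)
obs 5: x=0 → posterior Beta(11, 7)
obs 6: x=1 → posterior Beta(12, 7)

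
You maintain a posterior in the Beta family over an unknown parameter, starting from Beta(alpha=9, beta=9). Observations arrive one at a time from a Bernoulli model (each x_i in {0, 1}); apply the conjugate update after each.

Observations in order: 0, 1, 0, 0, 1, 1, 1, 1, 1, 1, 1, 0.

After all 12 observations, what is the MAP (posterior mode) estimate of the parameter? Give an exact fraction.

obs 1: x=0 → posterior Beta(9, 10)
obs 2: x=1 → posterior Beta(10, 10)
obs 3: x=0 → posterior Beta(10, 11)
obs 4: x=0 → posterior Beta(10, 12)
obs 5: x=1 → posterior Beta(11, 12)
obs 6: x=1 → posterior Beta(12, 12)
obs 7: x=1 → posterior Beta(13, 12)
obs 8: x=1 → posterior Beta(14, 12)
obs 9: x=1 → posterior Beta(15, 12)
obs 10: x=1 → posterior Beta(16, 12)
obs 11: x=1 → posterior Beta(17, 12)
obs 12: x=0 → posterior Beta(17, 13)

4/7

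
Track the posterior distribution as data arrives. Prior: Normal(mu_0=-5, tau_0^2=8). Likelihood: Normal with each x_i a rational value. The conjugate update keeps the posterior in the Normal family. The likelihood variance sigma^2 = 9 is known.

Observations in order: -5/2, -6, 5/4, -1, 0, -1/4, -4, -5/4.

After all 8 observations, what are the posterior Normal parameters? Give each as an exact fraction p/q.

mu_0=-155/73, tau_0^2=72/73

obs 1: x=-5/2 → posterior Normal(-65/17, 72/17)
obs 2: x=-6 → posterior Normal(-113/25, 72/25)
obs 3: x=5/4 → posterior Normal(-103/33, 24/11)
obs 4: x=-1 → posterior Normal(-111/41, 72/41)
obs 5: x=0 → posterior Normal(-111/49, 72/49)
obs 6: x=-1/4 → posterior Normal(-113/57, 24/19)
obs 7: x=-4 → posterior Normal(-29/13, 72/65)
obs 8: x=-5/4 → posterior Normal(-155/73, 72/73)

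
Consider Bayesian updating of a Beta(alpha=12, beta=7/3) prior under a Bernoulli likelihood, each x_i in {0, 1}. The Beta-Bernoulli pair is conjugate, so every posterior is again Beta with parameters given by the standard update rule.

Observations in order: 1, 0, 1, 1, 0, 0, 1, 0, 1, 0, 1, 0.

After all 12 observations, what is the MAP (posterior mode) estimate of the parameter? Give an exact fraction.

51/73

obs 1: x=1 → posterior Beta(13, 7/3)
obs 2: x=0 → posterior Beta(13, 10/3)
obs 3: x=1 → posterior Beta(14, 10/3)
obs 4: x=1 → posterior Beta(15, 10/3)
obs 5: x=0 → posterior Beta(15, 13/3)
obs 6: x=0 → posterior Beta(15, 16/3)
obs 7: x=1 → posterior Beta(16, 16/3)
obs 8: x=0 → posterior Beta(16, 19/3)
obs 9: x=1 → posterior Beta(17, 19/3)
obs 10: x=0 → posterior Beta(17, 22/3)
obs 11: x=1 → posterior Beta(18, 22/3)
obs 12: x=0 → posterior Beta(18, 25/3)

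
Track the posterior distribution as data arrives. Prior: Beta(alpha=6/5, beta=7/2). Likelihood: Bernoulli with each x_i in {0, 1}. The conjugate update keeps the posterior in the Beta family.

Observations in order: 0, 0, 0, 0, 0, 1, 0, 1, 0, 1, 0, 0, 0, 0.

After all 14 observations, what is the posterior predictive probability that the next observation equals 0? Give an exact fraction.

145/187

obs 1: x=0 → posterior Beta(6/5, 9/2)
obs 2: x=0 → posterior Beta(6/5, 11/2)
obs 3: x=0 → posterior Beta(6/5, 13/2)
obs 4: x=0 → posterior Beta(6/5, 15/2)
obs 5: x=0 → posterior Beta(6/5, 17/2)
obs 6: x=1 → posterior Beta(11/5, 17/2)
obs 7: x=0 → posterior Beta(11/5, 19/2)
obs 8: x=1 → posterior Beta(16/5, 19/2)
obs 9: x=0 → posterior Beta(16/5, 21/2)
obs 10: x=1 → posterior Beta(21/5, 21/2)
obs 11: x=0 → posterior Beta(21/5, 23/2)
obs 12: x=0 → posterior Beta(21/5, 25/2)
obs 13: x=0 → posterior Beta(21/5, 27/2)
obs 14: x=0 → posterior Beta(21/5, 29/2)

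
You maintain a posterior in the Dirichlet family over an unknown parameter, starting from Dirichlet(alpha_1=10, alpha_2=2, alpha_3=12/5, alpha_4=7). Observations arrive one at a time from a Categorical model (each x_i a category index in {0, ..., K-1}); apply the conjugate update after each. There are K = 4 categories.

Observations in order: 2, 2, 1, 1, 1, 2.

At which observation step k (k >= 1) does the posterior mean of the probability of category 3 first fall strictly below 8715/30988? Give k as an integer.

obs 1: x=2 → posterior Dirichlet(10, 2, 17/5, 7)
obs 2: x=2 → posterior Dirichlet(10, 2, 22/5, 7)
obs 3: x=1 → posterior Dirichlet(10, 3, 22/5, 7)
obs 4: x=1 → posterior Dirichlet(10, 4, 22/5, 7)
obs 5: x=1 → posterior Dirichlet(10, 5, 22/5, 7)
obs 6: x=2 → posterior Dirichlet(10, 5, 27/5, 7)

k = 4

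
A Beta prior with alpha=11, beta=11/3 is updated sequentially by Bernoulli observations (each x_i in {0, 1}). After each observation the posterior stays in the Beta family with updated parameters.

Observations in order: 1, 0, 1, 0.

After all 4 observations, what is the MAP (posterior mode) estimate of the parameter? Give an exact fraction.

18/25

obs 1: x=1 → posterior Beta(12, 11/3)
obs 2: x=0 → posterior Beta(12, 14/3)
obs 3: x=1 → posterior Beta(13, 14/3)
obs 4: x=0 → posterior Beta(13, 17/3)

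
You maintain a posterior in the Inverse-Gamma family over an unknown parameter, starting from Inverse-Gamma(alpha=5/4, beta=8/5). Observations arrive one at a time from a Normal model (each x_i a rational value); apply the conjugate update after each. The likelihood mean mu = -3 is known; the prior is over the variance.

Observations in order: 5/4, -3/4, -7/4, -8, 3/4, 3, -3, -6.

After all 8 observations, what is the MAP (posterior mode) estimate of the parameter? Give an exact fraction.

obs 1: x=5/4 → posterior Inverse-Gamma(7/4, 1701/160)
obs 2: x=-3/4 → posterior Inverse-Gamma(9/4, 1053/80)
obs 3: x=-7/4 → posterior Inverse-Gamma(11/4, 2231/160)
obs 4: x=-8 → posterior Inverse-Gamma(13/4, 4231/160)
obs 5: x=3/4 → posterior Inverse-Gamma(15/4, 1339/40)
obs 6: x=3 → posterior Inverse-Gamma(17/4, 2059/40)
obs 7: x=-3 → posterior Inverse-Gamma(19/4, 2059/40)
obs 8: x=-6 → posterior Inverse-Gamma(21/4, 2239/40)

2239/250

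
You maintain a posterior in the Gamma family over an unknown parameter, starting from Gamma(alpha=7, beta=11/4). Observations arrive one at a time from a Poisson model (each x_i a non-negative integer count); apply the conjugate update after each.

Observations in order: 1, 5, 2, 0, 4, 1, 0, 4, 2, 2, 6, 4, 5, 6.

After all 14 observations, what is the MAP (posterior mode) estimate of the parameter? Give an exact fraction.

obs 1: x=1 → posterior Gamma(8, 15/4)
obs 2: x=5 → posterior Gamma(13, 19/4)
obs 3: x=2 → posterior Gamma(15, 23/4)
obs 4: x=0 → posterior Gamma(15, 27/4)
obs 5: x=4 → posterior Gamma(19, 31/4)
obs 6: x=1 → posterior Gamma(20, 35/4)
obs 7: x=0 → posterior Gamma(20, 39/4)
obs 8: x=4 → posterior Gamma(24, 43/4)
obs 9: x=2 → posterior Gamma(26, 47/4)
obs 10: x=2 → posterior Gamma(28, 51/4)
obs 11: x=6 → posterior Gamma(34, 55/4)
obs 12: x=4 → posterior Gamma(38, 59/4)
obs 13: x=5 → posterior Gamma(43, 63/4)
obs 14: x=6 → posterior Gamma(49, 67/4)

192/67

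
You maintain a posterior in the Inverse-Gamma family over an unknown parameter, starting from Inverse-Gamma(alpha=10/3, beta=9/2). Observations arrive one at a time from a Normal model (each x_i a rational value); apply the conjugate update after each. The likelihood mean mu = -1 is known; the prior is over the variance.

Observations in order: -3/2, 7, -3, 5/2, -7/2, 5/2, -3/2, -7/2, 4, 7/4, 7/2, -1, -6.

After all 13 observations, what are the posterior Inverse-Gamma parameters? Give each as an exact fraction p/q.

obs 1: x=-3/2 → posterior Inverse-Gamma(23/6, 37/8)
obs 2: x=7 → posterior Inverse-Gamma(13/3, 293/8)
obs 3: x=-3 → posterior Inverse-Gamma(29/6, 309/8)
obs 4: x=5/2 → posterior Inverse-Gamma(16/3, 179/4)
obs 5: x=-7/2 → posterior Inverse-Gamma(35/6, 383/8)
obs 6: x=5/2 → posterior Inverse-Gamma(19/3, 54)
obs 7: x=-3/2 → posterior Inverse-Gamma(41/6, 433/8)
obs 8: x=-7/2 → posterior Inverse-Gamma(22/3, 229/4)
obs 9: x=4 → posterior Inverse-Gamma(47/6, 279/4)
obs 10: x=7/4 → posterior Inverse-Gamma(25/3, 2353/32)
obs 11: x=7/2 → posterior Inverse-Gamma(53/6, 2677/32)
obs 12: x=-1 → posterior Inverse-Gamma(28/3, 2677/32)
obs 13: x=-6 → posterior Inverse-Gamma(59/6, 3077/32)

alpha=59/6, beta=3077/32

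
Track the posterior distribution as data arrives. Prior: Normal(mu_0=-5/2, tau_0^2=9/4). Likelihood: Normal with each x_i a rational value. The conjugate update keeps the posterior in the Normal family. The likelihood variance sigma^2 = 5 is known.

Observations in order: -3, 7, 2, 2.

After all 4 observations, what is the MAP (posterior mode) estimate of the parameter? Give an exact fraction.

11/28

obs 1: x=-3 → posterior Normal(-77/29, 45/29)
obs 2: x=7 → posterior Normal(-7/19, 45/38)
obs 3: x=2 → posterior Normal(4/47, 45/47)
obs 4: x=2 → posterior Normal(11/28, 45/56)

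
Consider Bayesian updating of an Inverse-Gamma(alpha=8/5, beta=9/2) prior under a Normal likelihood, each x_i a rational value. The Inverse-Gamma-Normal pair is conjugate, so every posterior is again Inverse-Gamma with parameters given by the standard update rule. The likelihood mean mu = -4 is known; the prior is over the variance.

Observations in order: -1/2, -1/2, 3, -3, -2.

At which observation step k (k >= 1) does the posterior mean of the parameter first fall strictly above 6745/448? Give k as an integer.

obs 1: x=-1/2 → posterior Inverse-Gamma(21/10, 85/8)
obs 2: x=-1/2 → posterior Inverse-Gamma(13/5, 67/4)
obs 3: x=3 → posterior Inverse-Gamma(31/10, 165/4)
obs 4: x=-3 → posterior Inverse-Gamma(18/5, 167/4)
obs 5: x=-2 → posterior Inverse-Gamma(41/10, 175/4)

k = 3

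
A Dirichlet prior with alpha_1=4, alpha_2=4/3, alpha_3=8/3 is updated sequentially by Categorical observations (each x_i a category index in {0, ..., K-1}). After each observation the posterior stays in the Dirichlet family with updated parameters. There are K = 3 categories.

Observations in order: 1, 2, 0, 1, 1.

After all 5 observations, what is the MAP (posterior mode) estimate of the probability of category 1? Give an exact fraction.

1/3

obs 1: x=1 → posterior Dirichlet(4, 7/3, 8/3)
obs 2: x=2 → posterior Dirichlet(4, 7/3, 11/3)
obs 3: x=0 → posterior Dirichlet(5, 7/3, 11/3)
obs 4: x=1 → posterior Dirichlet(5, 10/3, 11/3)
obs 5: x=1 → posterior Dirichlet(5, 13/3, 11/3)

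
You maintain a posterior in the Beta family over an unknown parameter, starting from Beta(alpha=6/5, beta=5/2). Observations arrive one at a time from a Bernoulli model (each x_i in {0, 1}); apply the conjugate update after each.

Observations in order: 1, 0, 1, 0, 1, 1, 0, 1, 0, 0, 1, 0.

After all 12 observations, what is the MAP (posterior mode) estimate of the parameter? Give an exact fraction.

obs 1: x=1 → posterior Beta(11/5, 5/2)
obs 2: x=0 → posterior Beta(11/5, 7/2)
obs 3: x=1 → posterior Beta(16/5, 7/2)
obs 4: x=0 → posterior Beta(16/5, 9/2)
obs 5: x=1 → posterior Beta(21/5, 9/2)
obs 6: x=1 → posterior Beta(26/5, 9/2)
obs 7: x=0 → posterior Beta(26/5, 11/2)
obs 8: x=1 → posterior Beta(31/5, 11/2)
obs 9: x=0 → posterior Beta(31/5, 13/2)
obs 10: x=0 → posterior Beta(31/5, 15/2)
obs 11: x=1 → posterior Beta(36/5, 15/2)
obs 12: x=0 → posterior Beta(36/5, 17/2)

62/137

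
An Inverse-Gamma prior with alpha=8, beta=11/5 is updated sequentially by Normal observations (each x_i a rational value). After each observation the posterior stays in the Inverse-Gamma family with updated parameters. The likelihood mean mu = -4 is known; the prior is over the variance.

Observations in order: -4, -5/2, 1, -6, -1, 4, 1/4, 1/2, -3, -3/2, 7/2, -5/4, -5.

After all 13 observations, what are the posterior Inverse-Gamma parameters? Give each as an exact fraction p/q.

obs 1: x=-4 → posterior Inverse-Gamma(17/2, 11/5)
obs 2: x=-5/2 → posterior Inverse-Gamma(9, 133/40)
obs 3: x=1 → posterior Inverse-Gamma(19/2, 633/40)
obs 4: x=-6 → posterior Inverse-Gamma(10, 713/40)
obs 5: x=-1 → posterior Inverse-Gamma(21/2, 893/40)
obs 6: x=4 → posterior Inverse-Gamma(11, 2173/40)
obs 7: x=1/4 → posterior Inverse-Gamma(23/2, 10137/160)
obs 8: x=1/2 → posterior Inverse-Gamma(12, 11757/160)
obs 9: x=-3 → posterior Inverse-Gamma(25/2, 11837/160)
obs 10: x=-3/2 → posterior Inverse-Gamma(13, 12337/160)
obs 11: x=7/2 → posterior Inverse-Gamma(27/2, 16837/160)
obs 12: x=-5/4 → posterior Inverse-Gamma(14, 8721/80)
obs 13: x=-5 → posterior Inverse-Gamma(29/2, 8761/80)

alpha=29/2, beta=8761/80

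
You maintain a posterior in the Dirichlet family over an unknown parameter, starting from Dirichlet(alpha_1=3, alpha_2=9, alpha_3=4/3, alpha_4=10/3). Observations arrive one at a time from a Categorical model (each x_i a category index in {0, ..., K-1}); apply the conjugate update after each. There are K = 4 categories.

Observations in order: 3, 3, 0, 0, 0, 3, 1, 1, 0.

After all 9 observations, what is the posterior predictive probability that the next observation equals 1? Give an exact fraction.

3/7

obs 1: x=3 → posterior Dirichlet(3, 9, 4/3, 13/3)
obs 2: x=3 → posterior Dirichlet(3, 9, 4/3, 16/3)
obs 3: x=0 → posterior Dirichlet(4, 9, 4/3, 16/3)
obs 4: x=0 → posterior Dirichlet(5, 9, 4/3, 16/3)
obs 5: x=0 → posterior Dirichlet(6, 9, 4/3, 16/3)
obs 6: x=3 → posterior Dirichlet(6, 9, 4/3, 19/3)
obs 7: x=1 → posterior Dirichlet(6, 10, 4/3, 19/3)
obs 8: x=1 → posterior Dirichlet(6, 11, 4/3, 19/3)
obs 9: x=0 → posterior Dirichlet(7, 11, 4/3, 19/3)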